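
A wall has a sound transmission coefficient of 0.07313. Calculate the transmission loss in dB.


Given values:
  tau = 0.07313
Formula: TL = 10 * log10(1 / tau)
Compute 1 / tau = 1 / 0.07313 = 13.6743
Compute log10(13.6743) = 1.135905
TL = 10 * 1.135905 = 11.36

11.36 dB


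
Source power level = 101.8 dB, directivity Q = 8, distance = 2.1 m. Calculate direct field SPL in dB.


Given values:
  Lw = 101.8 dB, Q = 8, r = 2.1 m
Formula: SPL = Lw + 10 * log10(Q / (4 * pi * r^2))
Compute 4 * pi * r^2 = 4 * pi * 2.1^2 = 55.4177
Compute Q / denom = 8 / 55.4177 = 0.14435821
Compute 10 * log10(0.14435821) = -8.4056
SPL = 101.8 + (-8.4056) = 93.39

93.39 dB


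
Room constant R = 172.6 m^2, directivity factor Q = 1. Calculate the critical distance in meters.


Given values:
  R = 172.6 m^2, Q = 1
Formula: d_c = 0.141 * sqrt(Q * R)
Compute Q * R = 1 * 172.6 = 172.6
Compute sqrt(172.6) = 13.1377
d_c = 0.141 * 13.1377 = 1.852

1.852 m


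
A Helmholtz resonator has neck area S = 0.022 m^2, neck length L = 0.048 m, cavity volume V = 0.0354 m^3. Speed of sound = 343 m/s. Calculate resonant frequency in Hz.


Given values:
  S = 0.022 m^2, L = 0.048 m, V = 0.0354 m^3, c = 343 m/s
Formula: f = (c / (2*pi)) * sqrt(S / (V * L))
Compute V * L = 0.0354 * 0.048 = 0.0016992
Compute S / (V * L) = 0.022 / 0.0016992 = 12.9473
Compute sqrt(12.9473) = 3.598236
Compute c / (2*pi) = 343 / 6.283185 = 54.590148
f = 54.590148 * 3.598236 = 196.43

196.43 Hz


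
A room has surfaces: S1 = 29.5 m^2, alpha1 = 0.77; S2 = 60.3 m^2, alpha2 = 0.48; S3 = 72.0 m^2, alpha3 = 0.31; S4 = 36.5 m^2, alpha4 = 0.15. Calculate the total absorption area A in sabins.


Given surfaces:
  Surface 1: 29.5 * 0.77 = 22.715
  Surface 2: 60.3 * 0.48 = 28.944
  Surface 3: 72.0 * 0.31 = 22.32
  Surface 4: 36.5 * 0.15 = 5.475
Formula: A = sum(Si * alpha_i)
A = 22.715 + 28.944 + 22.32 + 5.475
A = 79.45

79.45 sabins


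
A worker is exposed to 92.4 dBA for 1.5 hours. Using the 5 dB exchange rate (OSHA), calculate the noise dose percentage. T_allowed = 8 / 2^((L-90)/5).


Given values:
  L = 92.4 dBA, T = 1.5 hours
Formula: T_allowed = 8 / 2^((L - 90) / 5)
Compute exponent: (92.4 - 90) / 5 = 0.48
Compute 2^(0.48) = 1.394744
T_allowed = 8 / 1.394744 = 5.73582 hours
Dose = (T / T_allowed) * 100
Dose = (1.5 / 5.73582) * 100 = 26.15

26.15 %


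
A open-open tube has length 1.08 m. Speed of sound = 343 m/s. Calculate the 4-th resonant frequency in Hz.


Given values:
  Tube type: open-open, L = 1.08 m, c = 343 m/s, n = 4
Formula: f_n = n * c / (2 * L)
Compute 2 * L = 2 * 1.08 = 2.16
f = 4 * 343 / 2.16
f = 635.19

635.19 Hz


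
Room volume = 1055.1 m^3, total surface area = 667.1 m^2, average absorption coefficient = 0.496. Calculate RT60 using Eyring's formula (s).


Given values:
  V = 1055.1 m^3, S = 667.1 m^2, alpha = 0.496
Formula: RT60 = 0.161 * V / (-S * ln(1 - alpha))
Compute ln(1 - 0.496) = ln(0.504) = -0.685179
Denominator: -667.1 * -0.685179 = 457.0829
Numerator: 0.161 * 1055.1 = 169.8711
RT60 = 169.8711 / 457.0829 = 0.372

0.372 s


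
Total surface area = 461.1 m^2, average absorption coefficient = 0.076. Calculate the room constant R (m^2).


Given values:
  S = 461.1 m^2, alpha = 0.076
Formula: R = S * alpha / (1 - alpha)
Numerator: 461.1 * 0.076 = 35.0436
Denominator: 1 - 0.076 = 0.924
R = 35.0436 / 0.924 = 37.93

37.93 m^2


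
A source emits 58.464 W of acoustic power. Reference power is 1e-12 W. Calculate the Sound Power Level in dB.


Given values:
  W = 58.464 W
  W_ref = 1e-12 W
Formula: SWL = 10 * log10(W / W_ref)
Compute ratio: W / W_ref = 58464000000000
Compute log10: log10(58464000000000) = 13.766889
Multiply: SWL = 10 * 13.766889 = 137.67

137.67 dB


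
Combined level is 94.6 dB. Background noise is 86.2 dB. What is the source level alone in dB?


Given values:
  L_total = 94.6 dB, L_bg = 86.2 dB
Formula: L_source = 10 * log10(10^(L_total/10) - 10^(L_bg/10))
Convert to linear:
  10^(94.6/10) = 2884031503.1266
  10^(86.2/10) = 416869383.4703
Difference: 2884031503.1266 - 416869383.4703 = 2467162119.6563
L_source = 10 * log10(2467162119.6563) = 93.92

93.92 dB


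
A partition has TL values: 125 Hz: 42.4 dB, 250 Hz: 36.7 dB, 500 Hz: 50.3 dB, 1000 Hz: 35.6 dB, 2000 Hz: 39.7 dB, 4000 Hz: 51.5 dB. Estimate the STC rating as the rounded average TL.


Given TL values at each frequency:
  125 Hz: 42.4 dB
  250 Hz: 36.7 dB
  500 Hz: 50.3 dB
  1000 Hz: 35.6 dB
  2000 Hz: 39.7 dB
  4000 Hz: 51.5 dB
Formula: STC ~ round(average of TL values)
Sum = 42.4 + 36.7 + 50.3 + 35.6 + 39.7 + 51.5 = 256.2
Average = 256.2 / 6 = 42.7
Rounded: 43

43


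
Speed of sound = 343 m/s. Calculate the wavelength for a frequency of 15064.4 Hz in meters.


Given values:
  c = 343 m/s, f = 15064.4 Hz
Formula: lambda = c / f
lambda = 343 / 15064.4
lambda = 0.0228

0.0228 m


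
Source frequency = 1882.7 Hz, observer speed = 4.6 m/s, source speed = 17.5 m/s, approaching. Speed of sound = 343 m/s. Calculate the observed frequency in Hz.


Given values:
  f_s = 1882.7 Hz, v_o = 4.6 m/s, v_s = 17.5 m/s
  Direction: approaching
Formula: f_o = f_s * (c + v_o) / (c - v_s)
Numerator: c + v_o = 343 + 4.6 = 347.6
Denominator: c - v_s = 343 - 17.5 = 325.5
f_o = 1882.7 * 347.6 / 325.5 = 2010.53

2010.53 Hz


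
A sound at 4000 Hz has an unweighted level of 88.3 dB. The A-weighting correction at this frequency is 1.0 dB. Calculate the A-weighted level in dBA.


Given values:
  SPL = 88.3 dB
  A-weighting at 4000 Hz = 1.0 dB
Formula: L_A = SPL + A_weight
L_A = 88.3 + (1.0)
L_A = 89.3

89.3 dBA


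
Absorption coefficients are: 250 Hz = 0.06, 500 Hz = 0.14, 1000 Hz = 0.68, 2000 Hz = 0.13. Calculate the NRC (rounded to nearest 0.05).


Given values:
  a_250 = 0.06, a_500 = 0.14
  a_1000 = 0.68, a_2000 = 0.13
Formula: NRC = (a250 + a500 + a1000 + a2000) / 4
Sum = 0.06 + 0.14 + 0.68 + 0.13 = 1.01
NRC = 1.01 / 4 = 0.2525
Rounded to nearest 0.05: 0.25

0.25


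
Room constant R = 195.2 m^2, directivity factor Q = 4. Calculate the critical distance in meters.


Given values:
  R = 195.2 m^2, Q = 4
Formula: d_c = 0.141 * sqrt(Q * R)
Compute Q * R = 4 * 195.2 = 780.8
Compute sqrt(780.8) = 27.9428
d_c = 0.141 * 27.9428 = 3.94

3.94 m


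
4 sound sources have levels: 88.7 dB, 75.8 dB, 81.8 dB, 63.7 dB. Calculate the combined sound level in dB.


Formula: L_total = 10 * log10( sum(10^(Li/10)) )
  Source 1: 10^(88.7/10) = 741310241.3009
  Source 2: 10^(75.8/10) = 38018939.6321
  Source 3: 10^(81.8/10) = 151356124.8436
  Source 4: 10^(63.7/10) = 2344228.8153
Sum of linear values = 933029534.5919
L_total = 10 * log10(933029534.5919) = 89.7

89.7 dB


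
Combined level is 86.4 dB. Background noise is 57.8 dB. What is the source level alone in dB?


Given values:
  L_total = 86.4 dB, L_bg = 57.8 dB
Formula: L_source = 10 * log10(10^(L_total/10) - 10^(L_bg/10))
Convert to linear:
  10^(86.4/10) = 436515832.2402
  10^(57.8/10) = 602559.5861
Difference: 436515832.2402 - 602559.5861 = 435913272.6541
L_source = 10 * log10(435913272.6541) = 86.39

86.39 dB


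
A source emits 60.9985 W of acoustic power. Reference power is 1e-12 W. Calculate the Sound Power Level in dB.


Given values:
  W = 60.9985 W
  W_ref = 1e-12 W
Formula: SWL = 10 * log10(W / W_ref)
Compute ratio: W / W_ref = 60998500000000
Compute log10: log10(60998500000000) = 13.785319
Multiply: SWL = 10 * 13.785319 = 137.85

137.85 dB


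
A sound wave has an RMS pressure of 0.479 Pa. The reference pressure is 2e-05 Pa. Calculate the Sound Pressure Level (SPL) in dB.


Given values:
  p = 0.479 Pa
  p_ref = 2e-05 Pa
Formula: SPL = 20 * log10(p / p_ref)
Compute ratio: p / p_ref = 0.479 / 2e-05 = 23950
Compute log10: log10(23950) = 4.379306
Multiply: SPL = 20 * 4.379306 = 87.59

87.59 dB


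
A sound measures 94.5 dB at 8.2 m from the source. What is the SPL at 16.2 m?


Given values:
  SPL1 = 94.5 dB, r1 = 8.2 m, r2 = 16.2 m
Formula: SPL2 = SPL1 - 20 * log10(r2 / r1)
Compute ratio: r2 / r1 = 16.2 / 8.2 = 1.9756
Compute log10: log10(1.9756) = 0.295699
Compute drop: 20 * 0.295699 = 5.914
SPL2 = 94.5 - 5.914 = 88.59

88.59 dB


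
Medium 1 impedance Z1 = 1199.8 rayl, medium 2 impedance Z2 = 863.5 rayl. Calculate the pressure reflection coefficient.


Given values:
  Z1 = 1199.8 rayl, Z2 = 863.5 rayl
Formula: R = (Z2 - Z1) / (Z2 + Z1)
Numerator: Z2 - Z1 = 863.5 - 1199.8 = -336.3
Denominator: Z2 + Z1 = 863.5 + 1199.8 = 2063.3
R = -336.3 / 2063.3 = -0.163

-0.163


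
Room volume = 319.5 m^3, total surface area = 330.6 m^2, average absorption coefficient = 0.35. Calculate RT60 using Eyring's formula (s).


Given values:
  V = 319.5 m^3, S = 330.6 m^2, alpha = 0.35
Formula: RT60 = 0.161 * V / (-S * ln(1 - alpha))
Compute ln(1 - 0.35) = ln(0.65) = -0.430783
Denominator: -330.6 * -0.430783 = 142.4169
Numerator: 0.161 * 319.5 = 51.4395
RT60 = 51.4395 / 142.4169 = 0.361

0.361 s


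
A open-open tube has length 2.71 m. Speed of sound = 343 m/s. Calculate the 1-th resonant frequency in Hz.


Given values:
  Tube type: open-open, L = 2.71 m, c = 343 m/s, n = 1
Formula: f_n = n * c / (2 * L)
Compute 2 * L = 2 * 2.71 = 5.42
f = 1 * 343 / 5.42
f = 63.28

63.28 Hz


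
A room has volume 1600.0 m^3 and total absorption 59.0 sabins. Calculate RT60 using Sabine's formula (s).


Given values:
  V = 1600.0 m^3
  A = 59.0 sabins
Formula: RT60 = 0.161 * V / A
Numerator: 0.161 * 1600.0 = 257.6
RT60 = 257.6 / 59.0 = 4.366

4.366 s


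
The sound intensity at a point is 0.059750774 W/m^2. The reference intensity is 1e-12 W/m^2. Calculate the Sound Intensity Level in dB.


Given values:
  I = 0.059750774 W/m^2
  I_ref = 1e-12 W/m^2
Formula: SIL = 10 * log10(I / I_ref)
Compute ratio: I / I_ref = 59750774000
Compute log10: log10(59750774000) = 10.776344
Multiply: SIL = 10 * 10.776344 = 107.76

107.76 dB


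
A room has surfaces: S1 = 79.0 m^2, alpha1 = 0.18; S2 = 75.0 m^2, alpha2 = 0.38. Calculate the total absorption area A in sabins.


Given surfaces:
  Surface 1: 79.0 * 0.18 = 14.22
  Surface 2: 75.0 * 0.38 = 28.5
Formula: A = sum(Si * alpha_i)
A = 14.22 + 28.5
A = 42.72

42.72 sabins


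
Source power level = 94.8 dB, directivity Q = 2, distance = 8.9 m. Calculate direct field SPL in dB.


Given values:
  Lw = 94.8 dB, Q = 2, r = 8.9 m
Formula: SPL = Lw + 10 * log10(Q / (4 * pi * r^2))
Compute 4 * pi * r^2 = 4 * pi * 8.9^2 = 995.3822
Compute Q / denom = 2 / 995.3822 = 0.00200928
Compute 10 * log10(0.00200928) = -26.9696
SPL = 94.8 + (-26.9696) = 67.83

67.83 dB


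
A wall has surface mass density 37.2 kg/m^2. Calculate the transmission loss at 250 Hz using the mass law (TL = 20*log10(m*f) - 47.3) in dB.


Given values:
  m = 37.2 kg/m^2, f = 250 Hz
Formula: TL = 20 * log10(m * f) - 47.3
Compute m * f = 37.2 * 250 = 9300.0
Compute log10(9300.0) = 3.968483
Compute 20 * 3.968483 = 79.3697
TL = 79.3697 - 47.3 = 32.07

32.07 dB


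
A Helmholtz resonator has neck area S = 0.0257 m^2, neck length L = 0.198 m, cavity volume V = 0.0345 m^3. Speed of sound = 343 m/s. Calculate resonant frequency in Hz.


Given values:
  S = 0.0257 m^2, L = 0.198 m, V = 0.0345 m^3, c = 343 m/s
Formula: f = (c / (2*pi)) * sqrt(S / (V * L))
Compute V * L = 0.0345 * 0.198 = 0.006831
Compute S / (V * L) = 0.0257 / 0.006831 = 3.7623
Compute sqrt(3.7623) = 1.939665
Compute c / (2*pi) = 343 / 6.283185 = 54.590148
f = 54.590148 * 1.939665 = 105.89

105.89 Hz


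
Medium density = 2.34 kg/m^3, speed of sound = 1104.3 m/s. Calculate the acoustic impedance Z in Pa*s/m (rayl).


Given values:
  rho = 2.34 kg/m^3
  c = 1104.3 m/s
Formula: Z = rho * c
Z = 2.34 * 1104.3
Z = 2584.06

2584.06 rayl


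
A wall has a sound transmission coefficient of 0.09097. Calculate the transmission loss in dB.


Given values:
  tau = 0.09097
Formula: TL = 10 * log10(1 / tau)
Compute 1 / tau = 1 / 0.09097 = 10.9926
Compute log10(10.9926) = 1.0411
TL = 10 * 1.0411 = 10.41

10.41 dB


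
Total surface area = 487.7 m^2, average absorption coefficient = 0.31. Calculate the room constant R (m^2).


Given values:
  S = 487.7 m^2, alpha = 0.31
Formula: R = S * alpha / (1 - alpha)
Numerator: 487.7 * 0.31 = 151.187
Denominator: 1 - 0.31 = 0.69
R = 151.187 / 0.69 = 219.11

219.11 m^2


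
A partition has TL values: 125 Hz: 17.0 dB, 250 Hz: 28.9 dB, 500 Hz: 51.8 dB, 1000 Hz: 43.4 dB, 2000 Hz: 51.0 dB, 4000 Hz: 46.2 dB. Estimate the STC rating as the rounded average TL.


Given TL values at each frequency:
  125 Hz: 17.0 dB
  250 Hz: 28.9 dB
  500 Hz: 51.8 dB
  1000 Hz: 43.4 dB
  2000 Hz: 51.0 dB
  4000 Hz: 46.2 dB
Formula: STC ~ round(average of TL values)
Sum = 17.0 + 28.9 + 51.8 + 43.4 + 51.0 + 46.2 = 238.3
Average = 238.3 / 6 = 39.72
Rounded: 40

40


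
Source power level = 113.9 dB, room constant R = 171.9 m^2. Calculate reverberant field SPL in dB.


Given values:
  Lw = 113.9 dB, R = 171.9 m^2
Formula: SPL = Lw + 10 * log10(4 / R)
Compute 4 / R = 4 / 171.9 = 0.023269
Compute 10 * log10(0.023269) = -16.3322
SPL = 113.9 + (-16.3322) = 97.57

97.57 dB


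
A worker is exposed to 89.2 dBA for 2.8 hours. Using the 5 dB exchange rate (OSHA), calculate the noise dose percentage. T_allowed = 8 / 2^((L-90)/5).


Given values:
  L = 89.2 dBA, T = 2.8 hours
Formula: T_allowed = 8 / 2^((L - 90) / 5)
Compute exponent: (89.2 - 90) / 5 = -0.16
Compute 2^(-0.16) = 0.895025
T_allowed = 8 / 0.895025 = 8.938298 hours
Dose = (T / T_allowed) * 100
Dose = (2.8 / 8.938298) * 100 = 31.33

31.33 %


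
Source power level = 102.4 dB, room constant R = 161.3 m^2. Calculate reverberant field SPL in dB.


Given values:
  Lw = 102.4 dB, R = 161.3 m^2
Formula: SPL = Lw + 10 * log10(4 / R)
Compute 4 / R = 4 / 161.3 = 0.024799
Compute 10 * log10(0.024799) = -16.0557
SPL = 102.4 + (-16.0557) = 86.34

86.34 dB


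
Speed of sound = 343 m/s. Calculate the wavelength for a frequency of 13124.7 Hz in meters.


Given values:
  c = 343 m/s, f = 13124.7 Hz
Formula: lambda = c / f
lambda = 343 / 13124.7
lambda = 0.0261

0.0261 m


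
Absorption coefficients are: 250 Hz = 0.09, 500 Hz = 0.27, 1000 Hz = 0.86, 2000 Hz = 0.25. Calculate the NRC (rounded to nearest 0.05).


Given values:
  a_250 = 0.09, a_500 = 0.27
  a_1000 = 0.86, a_2000 = 0.25
Formula: NRC = (a250 + a500 + a1000 + a2000) / 4
Sum = 0.09 + 0.27 + 0.86 + 0.25 = 1.47
NRC = 1.47 / 4 = 0.3675
Rounded to nearest 0.05: 0.35

0.35


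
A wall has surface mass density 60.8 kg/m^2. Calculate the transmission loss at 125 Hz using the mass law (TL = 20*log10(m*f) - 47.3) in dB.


Given values:
  m = 60.8 kg/m^2, f = 125 Hz
Formula: TL = 20 * log10(m * f) - 47.3
Compute m * f = 60.8 * 125 = 7600.0
Compute log10(7600.0) = 3.880814
Compute 20 * 3.880814 = 77.6163
TL = 77.6163 - 47.3 = 30.32

30.32 dB


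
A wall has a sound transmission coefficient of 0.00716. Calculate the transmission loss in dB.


Given values:
  tau = 0.00716
Formula: TL = 10 * log10(1 / tau)
Compute 1 / tau = 1 / 0.00716 = 139.6648
Compute log10(139.6648) = 2.145087
TL = 10 * 2.145087 = 21.45

21.45 dB


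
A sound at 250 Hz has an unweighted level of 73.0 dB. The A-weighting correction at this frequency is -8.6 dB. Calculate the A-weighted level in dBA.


Given values:
  SPL = 73.0 dB
  A-weighting at 250 Hz = -8.6 dB
Formula: L_A = SPL + A_weight
L_A = 73.0 + (-8.6)
L_A = 64.4

64.4 dBA


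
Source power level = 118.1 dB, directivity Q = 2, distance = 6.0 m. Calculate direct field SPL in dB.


Given values:
  Lw = 118.1 dB, Q = 2, r = 6.0 m
Formula: SPL = Lw + 10 * log10(Q / (4 * pi * r^2))
Compute 4 * pi * r^2 = 4 * pi * 6.0^2 = 452.3893
Compute Q / denom = 2 / 452.3893 = 0.00442097
Compute 10 * log10(0.00442097) = -23.5448
SPL = 118.1 + (-23.5448) = 94.56

94.56 dB


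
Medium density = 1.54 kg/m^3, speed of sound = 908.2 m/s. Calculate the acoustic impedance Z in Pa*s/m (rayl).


Given values:
  rho = 1.54 kg/m^3
  c = 908.2 m/s
Formula: Z = rho * c
Z = 1.54 * 908.2
Z = 1398.63

1398.63 rayl


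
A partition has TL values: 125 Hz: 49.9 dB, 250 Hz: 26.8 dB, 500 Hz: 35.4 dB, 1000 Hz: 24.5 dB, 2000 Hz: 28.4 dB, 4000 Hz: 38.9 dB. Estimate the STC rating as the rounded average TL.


Given TL values at each frequency:
  125 Hz: 49.9 dB
  250 Hz: 26.8 dB
  500 Hz: 35.4 dB
  1000 Hz: 24.5 dB
  2000 Hz: 28.4 dB
  4000 Hz: 38.9 dB
Formula: STC ~ round(average of TL values)
Sum = 49.9 + 26.8 + 35.4 + 24.5 + 28.4 + 38.9 = 203.9
Average = 203.9 / 6 = 33.98
Rounded: 34

34


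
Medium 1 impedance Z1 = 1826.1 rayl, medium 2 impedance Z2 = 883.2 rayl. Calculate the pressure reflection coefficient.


Given values:
  Z1 = 1826.1 rayl, Z2 = 883.2 rayl
Formula: R = (Z2 - Z1) / (Z2 + Z1)
Numerator: Z2 - Z1 = 883.2 - 1826.1 = -942.9
Denominator: Z2 + Z1 = 883.2 + 1826.1 = 2709.3
R = -942.9 / 2709.3 = -0.348

-0.348


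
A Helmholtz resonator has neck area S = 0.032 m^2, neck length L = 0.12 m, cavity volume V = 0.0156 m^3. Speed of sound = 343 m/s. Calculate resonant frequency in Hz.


Given values:
  S = 0.032 m^2, L = 0.12 m, V = 0.0156 m^3, c = 343 m/s
Formula: f = (c / (2*pi)) * sqrt(S / (V * L))
Compute V * L = 0.0156 * 0.12 = 0.001872
Compute S / (V * L) = 0.032 / 0.001872 = 17.094
Compute sqrt(17.094) = 4.134489
Compute c / (2*pi) = 343 / 6.283185 = 54.590148
f = 54.590148 * 4.134489 = 225.7

225.7 Hz


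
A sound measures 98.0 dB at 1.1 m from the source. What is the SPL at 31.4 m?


Given values:
  SPL1 = 98.0 dB, r1 = 1.1 m, r2 = 31.4 m
Formula: SPL2 = SPL1 - 20 * log10(r2 / r1)
Compute ratio: r2 / r1 = 31.4 / 1.1 = 28.5455
Compute log10: log10(28.5455) = 1.455538
Compute drop: 20 * 1.455538 = 29.1108
SPL2 = 98.0 - 29.1108 = 68.89

68.89 dB


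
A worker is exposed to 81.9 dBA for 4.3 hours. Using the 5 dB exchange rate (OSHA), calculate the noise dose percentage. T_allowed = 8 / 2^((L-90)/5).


Given values:
  L = 81.9 dBA, T = 4.3 hours
Formula: T_allowed = 8 / 2^((L - 90) / 5)
Compute exponent: (81.9 - 90) / 5 = -1.62
Compute 2^(-1.62) = 0.325335
T_allowed = 8 / 0.325335 = 24.590038 hours
Dose = (T / T_allowed) * 100
Dose = (4.3 / 24.590038) * 100 = 17.49

17.49 %


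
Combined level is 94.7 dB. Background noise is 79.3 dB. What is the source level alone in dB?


Given values:
  L_total = 94.7 dB, L_bg = 79.3 dB
Formula: L_source = 10 * log10(10^(L_total/10) - 10^(L_bg/10))
Convert to linear:
  10^(94.7/10) = 2951209226.6664
  10^(79.3/10) = 85113803.8202
Difference: 2951209226.6664 - 85113803.8202 = 2866095422.8462
L_source = 10 * log10(2866095422.8462) = 94.57

94.57 dB


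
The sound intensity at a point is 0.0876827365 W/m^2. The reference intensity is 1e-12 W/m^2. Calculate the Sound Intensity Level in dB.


Given values:
  I = 0.0876827365 W/m^2
  I_ref = 1e-12 W/m^2
Formula: SIL = 10 * log10(I / I_ref)
Compute ratio: I / I_ref = 87682736500
Compute log10: log10(87682736500) = 10.942914
Multiply: SIL = 10 * 10.942914 = 109.43

109.43 dB


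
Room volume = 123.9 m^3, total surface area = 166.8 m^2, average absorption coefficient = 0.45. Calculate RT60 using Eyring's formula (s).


Given values:
  V = 123.9 m^3, S = 166.8 m^2, alpha = 0.45
Formula: RT60 = 0.161 * V / (-S * ln(1 - alpha))
Compute ln(1 - 0.45) = ln(0.55) = -0.597837
Denominator: -166.8 * -0.597837 = 99.7192
Numerator: 0.161 * 123.9 = 19.9479
RT60 = 19.9479 / 99.7192 = 0.2

0.2 s


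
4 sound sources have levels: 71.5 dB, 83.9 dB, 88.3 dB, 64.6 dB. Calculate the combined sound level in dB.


Formula: L_total = 10 * log10( sum(10^(Li/10)) )
  Source 1: 10^(71.5/10) = 14125375.4462
  Source 2: 10^(83.9/10) = 245470891.5685
  Source 3: 10^(88.3/10) = 676082975.392
  Source 4: 10^(64.6/10) = 2884031.5031
Sum of linear values = 938563273.9098
L_total = 10 * log10(938563273.9098) = 89.72

89.72 dB


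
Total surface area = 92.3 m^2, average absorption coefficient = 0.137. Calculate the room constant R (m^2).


Given values:
  S = 92.3 m^2, alpha = 0.137
Formula: R = S * alpha / (1 - alpha)
Numerator: 92.3 * 0.137 = 12.6451
Denominator: 1 - 0.137 = 0.863
R = 12.6451 / 0.863 = 14.65

14.65 m^2


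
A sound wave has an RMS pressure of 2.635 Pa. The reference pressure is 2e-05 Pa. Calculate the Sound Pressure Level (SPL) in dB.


Given values:
  p = 2.635 Pa
  p_ref = 2e-05 Pa
Formula: SPL = 20 * log10(p / p_ref)
Compute ratio: p / p_ref = 2.635 / 2e-05 = 131750
Compute log10: log10(131750) = 5.119751
Multiply: SPL = 20 * 5.119751 = 102.4

102.4 dB


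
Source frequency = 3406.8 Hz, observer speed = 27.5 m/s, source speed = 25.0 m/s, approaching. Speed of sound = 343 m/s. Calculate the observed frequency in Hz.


Given values:
  f_s = 3406.8 Hz, v_o = 27.5 m/s, v_s = 25.0 m/s
  Direction: approaching
Formula: f_o = f_s * (c + v_o) / (c - v_s)
Numerator: c + v_o = 343 + 27.5 = 370.5
Denominator: c - v_s = 343 - 25.0 = 318.0
f_o = 3406.8 * 370.5 / 318.0 = 3969.24

3969.24 Hz


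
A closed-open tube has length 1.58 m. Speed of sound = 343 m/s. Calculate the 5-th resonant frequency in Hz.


Given values:
  Tube type: closed-open, L = 1.58 m, c = 343 m/s, n = 5
Formula: f_n = (2n - 1) * c / (4 * L)
Compute 2n - 1 = 2*5 - 1 = 9
Compute 4 * L = 4 * 1.58 = 6.32
f = 9 * 343 / 6.32
f = 488.45

488.45 Hz


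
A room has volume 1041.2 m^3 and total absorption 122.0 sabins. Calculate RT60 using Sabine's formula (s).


Given values:
  V = 1041.2 m^3
  A = 122.0 sabins
Formula: RT60 = 0.161 * V / A
Numerator: 0.161 * 1041.2 = 167.6332
RT60 = 167.6332 / 122.0 = 1.374

1.374 s


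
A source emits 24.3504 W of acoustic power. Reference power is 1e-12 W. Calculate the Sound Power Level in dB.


Given values:
  W = 24.3504 W
  W_ref = 1e-12 W
Formula: SWL = 10 * log10(W / W_ref)
Compute ratio: W / W_ref = 24350400000000
Compute log10: log10(24350400000000) = 13.386506
Multiply: SWL = 10 * 13.386506 = 133.87

133.87 dB


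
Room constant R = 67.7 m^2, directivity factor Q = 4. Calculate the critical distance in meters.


Given values:
  R = 67.7 m^2, Q = 4
Formula: d_c = 0.141 * sqrt(Q * R)
Compute Q * R = 4 * 67.7 = 270.8
Compute sqrt(270.8) = 16.456
d_c = 0.141 * 16.456 = 2.32

2.32 m


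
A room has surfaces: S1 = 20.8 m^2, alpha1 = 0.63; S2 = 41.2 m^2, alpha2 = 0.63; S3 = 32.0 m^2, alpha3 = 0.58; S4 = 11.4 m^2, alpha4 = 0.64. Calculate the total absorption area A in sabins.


Given surfaces:
  Surface 1: 20.8 * 0.63 = 13.104
  Surface 2: 41.2 * 0.63 = 25.956
  Surface 3: 32.0 * 0.58 = 18.56
  Surface 4: 11.4 * 0.64 = 7.296
Formula: A = sum(Si * alpha_i)
A = 13.104 + 25.956 + 18.56 + 7.296
A = 64.92

64.92 sabins


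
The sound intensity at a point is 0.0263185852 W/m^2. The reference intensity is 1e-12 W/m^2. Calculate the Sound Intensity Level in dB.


Given values:
  I = 0.0263185852 W/m^2
  I_ref = 1e-12 W/m^2
Formula: SIL = 10 * log10(I / I_ref)
Compute ratio: I / I_ref = 26318585200
Compute log10: log10(26318585200) = 10.420263
Multiply: SIL = 10 * 10.420263 = 104.2

104.2 dB


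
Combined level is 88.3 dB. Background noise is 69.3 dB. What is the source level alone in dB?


Given values:
  L_total = 88.3 dB, L_bg = 69.3 dB
Formula: L_source = 10 * log10(10^(L_total/10) - 10^(L_bg/10))
Convert to linear:
  10^(88.3/10) = 676082975.392
  10^(69.3/10) = 8511380.382
Difference: 676082975.392 - 8511380.382 = 667571595.01
L_source = 10 * log10(667571595.01) = 88.24

88.24 dB


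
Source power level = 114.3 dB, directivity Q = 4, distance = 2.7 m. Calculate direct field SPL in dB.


Given values:
  Lw = 114.3 dB, Q = 4, r = 2.7 m
Formula: SPL = Lw + 10 * log10(Q / (4 * pi * r^2))
Compute 4 * pi * r^2 = 4 * pi * 2.7^2 = 91.6088
Compute Q / denom = 4 / 91.6088 = 0.04366393
Compute 10 * log10(0.04366393) = -13.5988
SPL = 114.3 + (-13.5988) = 100.7

100.7 dB


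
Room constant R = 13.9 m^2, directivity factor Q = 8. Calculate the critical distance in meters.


Given values:
  R = 13.9 m^2, Q = 8
Formula: d_c = 0.141 * sqrt(Q * R)
Compute Q * R = 8 * 13.9 = 111.2
Compute sqrt(111.2) = 10.5451
d_c = 0.141 * 10.5451 = 1.487

1.487 m


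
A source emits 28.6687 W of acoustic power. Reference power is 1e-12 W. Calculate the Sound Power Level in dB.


Given values:
  W = 28.6687 W
  W_ref = 1e-12 W
Formula: SWL = 10 * log10(W / W_ref)
Compute ratio: W / W_ref = 28668700000000
Compute log10: log10(28668700000000) = 13.457408
Multiply: SWL = 10 * 13.457408 = 134.57

134.57 dB


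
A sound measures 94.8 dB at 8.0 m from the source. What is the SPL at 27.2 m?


Given values:
  SPL1 = 94.8 dB, r1 = 8.0 m, r2 = 27.2 m
Formula: SPL2 = SPL1 - 20 * log10(r2 / r1)
Compute ratio: r2 / r1 = 27.2 / 8.0 = 3.4
Compute log10: log10(3.4) = 0.531479
Compute drop: 20 * 0.531479 = 10.6296
SPL2 = 94.8 - 10.6296 = 84.17

84.17 dB


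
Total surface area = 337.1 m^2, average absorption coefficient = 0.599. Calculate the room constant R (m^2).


Given values:
  S = 337.1 m^2, alpha = 0.599
Formula: R = S * alpha / (1 - alpha)
Numerator: 337.1 * 0.599 = 201.9229
Denominator: 1 - 0.599 = 0.401
R = 201.9229 / 0.401 = 503.55

503.55 m^2


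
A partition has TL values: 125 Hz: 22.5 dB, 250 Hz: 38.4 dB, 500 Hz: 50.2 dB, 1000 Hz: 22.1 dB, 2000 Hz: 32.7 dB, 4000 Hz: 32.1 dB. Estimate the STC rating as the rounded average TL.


Given TL values at each frequency:
  125 Hz: 22.5 dB
  250 Hz: 38.4 dB
  500 Hz: 50.2 dB
  1000 Hz: 22.1 dB
  2000 Hz: 32.7 dB
  4000 Hz: 32.1 dB
Formula: STC ~ round(average of TL values)
Sum = 22.5 + 38.4 + 50.2 + 22.1 + 32.7 + 32.1 = 198.0
Average = 198.0 / 6 = 33.0
Rounded: 33

33


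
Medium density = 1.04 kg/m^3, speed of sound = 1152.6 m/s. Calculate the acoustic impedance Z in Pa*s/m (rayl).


Given values:
  rho = 1.04 kg/m^3
  c = 1152.6 m/s
Formula: Z = rho * c
Z = 1.04 * 1152.6
Z = 1198.7

1198.7 rayl


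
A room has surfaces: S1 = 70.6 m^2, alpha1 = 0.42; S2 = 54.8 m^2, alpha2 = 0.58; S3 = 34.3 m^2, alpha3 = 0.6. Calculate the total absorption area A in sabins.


Given surfaces:
  Surface 1: 70.6 * 0.42 = 29.652
  Surface 2: 54.8 * 0.58 = 31.784
  Surface 3: 34.3 * 0.6 = 20.58
Formula: A = sum(Si * alpha_i)
A = 29.652 + 31.784 + 20.58
A = 82.02

82.02 sabins


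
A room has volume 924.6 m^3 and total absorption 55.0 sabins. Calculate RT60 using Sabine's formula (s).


Given values:
  V = 924.6 m^3
  A = 55.0 sabins
Formula: RT60 = 0.161 * V / A
Numerator: 0.161 * 924.6 = 148.8606
RT60 = 148.8606 / 55.0 = 2.707

2.707 s


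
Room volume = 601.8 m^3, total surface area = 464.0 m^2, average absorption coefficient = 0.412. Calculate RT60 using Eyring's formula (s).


Given values:
  V = 601.8 m^3, S = 464.0 m^2, alpha = 0.412
Formula: RT60 = 0.161 * V / (-S * ln(1 - alpha))
Compute ln(1 - 0.412) = ln(0.588) = -0.531028
Denominator: -464.0 * -0.531028 = 246.397
Numerator: 0.161 * 601.8 = 96.8898
RT60 = 96.8898 / 246.397 = 0.393

0.393 s


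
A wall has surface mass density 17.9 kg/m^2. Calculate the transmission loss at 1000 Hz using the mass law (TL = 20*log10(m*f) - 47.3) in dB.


Given values:
  m = 17.9 kg/m^2, f = 1000 Hz
Formula: TL = 20 * log10(m * f) - 47.3
Compute m * f = 17.9 * 1000 = 17900.0
Compute log10(17900.0) = 4.252853
Compute 20 * 4.252853 = 85.0571
TL = 85.0571 - 47.3 = 37.76

37.76 dB


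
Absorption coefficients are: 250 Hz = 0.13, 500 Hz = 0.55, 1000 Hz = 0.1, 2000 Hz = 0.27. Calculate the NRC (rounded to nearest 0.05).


Given values:
  a_250 = 0.13, a_500 = 0.55
  a_1000 = 0.1, a_2000 = 0.27
Formula: NRC = (a250 + a500 + a1000 + a2000) / 4
Sum = 0.13 + 0.55 + 0.1 + 0.27 = 1.05
NRC = 1.05 / 4 = 0.2625
Rounded to nearest 0.05: 0.25

0.25


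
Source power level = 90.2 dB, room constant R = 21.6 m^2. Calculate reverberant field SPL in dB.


Given values:
  Lw = 90.2 dB, R = 21.6 m^2
Formula: SPL = Lw + 10 * log10(4 / R)
Compute 4 / R = 4 / 21.6 = 0.185185
Compute 10 * log10(0.185185) = -7.3239
SPL = 90.2 + (-7.3239) = 82.88

82.88 dB


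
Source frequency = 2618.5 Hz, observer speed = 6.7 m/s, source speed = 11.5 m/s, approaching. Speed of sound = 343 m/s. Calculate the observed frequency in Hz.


Given values:
  f_s = 2618.5 Hz, v_o = 6.7 m/s, v_s = 11.5 m/s
  Direction: approaching
Formula: f_o = f_s * (c + v_o) / (c - v_s)
Numerator: c + v_o = 343 + 6.7 = 349.7
Denominator: c - v_s = 343 - 11.5 = 331.5
f_o = 2618.5 * 349.7 / 331.5 = 2762.26

2762.26 Hz


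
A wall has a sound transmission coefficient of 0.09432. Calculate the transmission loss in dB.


Given values:
  tau = 0.09432
Formula: TL = 10 * log10(1 / tau)
Compute 1 / tau = 1 / 0.09432 = 10.6022
Compute log10(10.6022) = 1.025396
TL = 10 * 1.025396 = 10.25

10.25 dB


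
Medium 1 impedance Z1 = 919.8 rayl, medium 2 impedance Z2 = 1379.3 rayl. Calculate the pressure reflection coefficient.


Given values:
  Z1 = 919.8 rayl, Z2 = 1379.3 rayl
Formula: R = (Z2 - Z1) / (Z2 + Z1)
Numerator: Z2 - Z1 = 1379.3 - 919.8 = 459.5
Denominator: Z2 + Z1 = 1379.3 + 919.8 = 2299.1
R = 459.5 / 2299.1 = 0.1999

0.1999


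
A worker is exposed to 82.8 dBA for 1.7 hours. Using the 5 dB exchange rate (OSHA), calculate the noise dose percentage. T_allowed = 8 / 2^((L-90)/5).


Given values:
  L = 82.8 dBA, T = 1.7 hours
Formula: T_allowed = 8 / 2^((L - 90) / 5)
Compute exponent: (82.8 - 90) / 5 = -1.44
Compute 2^(-1.44) = 0.368567
T_allowed = 8 / 0.368567 = 21.705687 hours
Dose = (T / T_allowed) * 100
Dose = (1.7 / 21.705687) * 100 = 7.83

7.83 %


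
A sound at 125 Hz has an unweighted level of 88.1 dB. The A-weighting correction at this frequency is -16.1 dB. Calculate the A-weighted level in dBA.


Given values:
  SPL = 88.1 dB
  A-weighting at 125 Hz = -16.1 dB
Formula: L_A = SPL + A_weight
L_A = 88.1 + (-16.1)
L_A = 72.0

72.0 dBA


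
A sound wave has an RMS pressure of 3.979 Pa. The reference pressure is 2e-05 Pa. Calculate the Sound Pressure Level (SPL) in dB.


Given values:
  p = 3.979 Pa
  p_ref = 2e-05 Pa
Formula: SPL = 20 * log10(p / p_ref)
Compute ratio: p / p_ref = 3.979 / 2e-05 = 198950
Compute log10: log10(198950) = 5.298744
Multiply: SPL = 20 * 5.298744 = 105.97

105.97 dB


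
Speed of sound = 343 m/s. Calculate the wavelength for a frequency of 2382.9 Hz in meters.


Given values:
  c = 343 m/s, f = 2382.9 Hz
Formula: lambda = c / f
lambda = 343 / 2382.9
lambda = 0.1439

0.1439 m


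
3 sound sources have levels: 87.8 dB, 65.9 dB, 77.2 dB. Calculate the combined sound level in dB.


Formula: L_total = 10 * log10( sum(10^(Li/10)) )
  Source 1: 10^(87.8/10) = 602559586.0744
  Source 2: 10^(65.9/10) = 3890451.4499
  Source 3: 10^(77.2/10) = 52480746.025
Sum of linear values = 658930783.5493
L_total = 10 * log10(658930783.5493) = 88.19

88.19 dB


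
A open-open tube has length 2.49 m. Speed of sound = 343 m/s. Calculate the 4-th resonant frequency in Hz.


Given values:
  Tube type: open-open, L = 2.49 m, c = 343 m/s, n = 4
Formula: f_n = n * c / (2 * L)
Compute 2 * L = 2 * 2.49 = 4.98
f = 4 * 343 / 4.98
f = 275.5

275.5 Hz


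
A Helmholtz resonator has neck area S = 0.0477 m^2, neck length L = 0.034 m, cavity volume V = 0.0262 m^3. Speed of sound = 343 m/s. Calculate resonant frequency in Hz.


Given values:
  S = 0.0477 m^2, L = 0.034 m, V = 0.0262 m^3, c = 343 m/s
Formula: f = (c / (2*pi)) * sqrt(S / (V * L))
Compute V * L = 0.0262 * 0.034 = 0.0008908
Compute S / (V * L) = 0.0477 / 0.0008908 = 53.5474
Compute sqrt(53.5474) = 7.317609
Compute c / (2*pi) = 343 / 6.283185 = 54.590148
f = 54.590148 * 7.317609 = 399.47

399.47 Hz


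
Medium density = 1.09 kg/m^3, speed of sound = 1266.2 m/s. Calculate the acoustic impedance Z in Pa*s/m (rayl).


Given values:
  rho = 1.09 kg/m^3
  c = 1266.2 m/s
Formula: Z = rho * c
Z = 1.09 * 1266.2
Z = 1380.16

1380.16 rayl


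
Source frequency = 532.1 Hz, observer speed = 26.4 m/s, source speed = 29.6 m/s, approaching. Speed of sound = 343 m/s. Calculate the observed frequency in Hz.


Given values:
  f_s = 532.1 Hz, v_o = 26.4 m/s, v_s = 29.6 m/s
  Direction: approaching
Formula: f_o = f_s * (c + v_o) / (c - v_s)
Numerator: c + v_o = 343 + 26.4 = 369.4
Denominator: c - v_s = 343 - 29.6 = 313.4
f_o = 532.1 * 369.4 / 313.4 = 627.18

627.18 Hz


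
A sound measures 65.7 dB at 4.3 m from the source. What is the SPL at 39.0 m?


Given values:
  SPL1 = 65.7 dB, r1 = 4.3 m, r2 = 39.0 m
Formula: SPL2 = SPL1 - 20 * log10(r2 / r1)
Compute ratio: r2 / r1 = 39.0 / 4.3 = 9.0698
Compute log10: log10(9.0698) = 0.957598
Compute drop: 20 * 0.957598 = 19.152
SPL2 = 65.7 - 19.152 = 46.55

46.55 dB


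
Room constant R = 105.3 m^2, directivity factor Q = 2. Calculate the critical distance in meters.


Given values:
  R = 105.3 m^2, Q = 2
Formula: d_c = 0.141 * sqrt(Q * R)
Compute Q * R = 2 * 105.3 = 210.6
Compute sqrt(210.6) = 14.5121
d_c = 0.141 * 14.5121 = 2.046

2.046 m


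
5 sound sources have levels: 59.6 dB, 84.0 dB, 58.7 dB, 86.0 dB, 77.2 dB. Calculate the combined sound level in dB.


Formula: L_total = 10 * log10( sum(10^(Li/10)) )
  Source 1: 10^(59.6/10) = 912010.8394
  Source 2: 10^(84.0/10) = 251188643.151
  Source 3: 10^(58.7/10) = 741310.2413
  Source 4: 10^(86.0/10) = 398107170.5535
  Source 5: 10^(77.2/10) = 52480746.025
Sum of linear values = 703429880.8102
L_total = 10 * log10(703429880.8102) = 88.47

88.47 dB


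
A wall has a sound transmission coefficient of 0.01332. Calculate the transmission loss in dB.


Given values:
  tau = 0.01332
Formula: TL = 10 * log10(1 / tau)
Compute 1 / tau = 1 / 0.01332 = 75.0751
Compute log10(75.0751) = 1.875496
TL = 10 * 1.875496 = 18.75

18.75 dB


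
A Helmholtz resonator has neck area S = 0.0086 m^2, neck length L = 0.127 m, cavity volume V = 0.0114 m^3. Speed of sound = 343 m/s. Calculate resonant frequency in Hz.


Given values:
  S = 0.0086 m^2, L = 0.127 m, V = 0.0114 m^3, c = 343 m/s
Formula: f = (c / (2*pi)) * sqrt(S / (V * L))
Compute V * L = 0.0114 * 0.127 = 0.0014478
Compute S / (V * L) = 0.0086 / 0.0014478 = 5.94
Compute sqrt(5.94) = 2.437212
Compute c / (2*pi) = 343 / 6.283185 = 54.590148
f = 54.590148 * 2.437212 = 133.05

133.05 Hz


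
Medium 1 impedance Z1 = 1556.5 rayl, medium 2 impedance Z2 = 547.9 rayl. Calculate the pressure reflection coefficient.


Given values:
  Z1 = 1556.5 rayl, Z2 = 547.9 rayl
Formula: R = (Z2 - Z1) / (Z2 + Z1)
Numerator: Z2 - Z1 = 547.9 - 1556.5 = -1008.6
Denominator: Z2 + Z1 = 547.9 + 1556.5 = 2104.4
R = -1008.6 / 2104.4 = -0.4793

-0.4793


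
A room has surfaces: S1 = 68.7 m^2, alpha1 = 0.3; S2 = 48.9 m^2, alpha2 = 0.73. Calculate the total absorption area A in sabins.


Given surfaces:
  Surface 1: 68.7 * 0.3 = 20.61
  Surface 2: 48.9 * 0.73 = 35.697
Formula: A = sum(Si * alpha_i)
A = 20.61 + 35.697
A = 56.31

56.31 sabins


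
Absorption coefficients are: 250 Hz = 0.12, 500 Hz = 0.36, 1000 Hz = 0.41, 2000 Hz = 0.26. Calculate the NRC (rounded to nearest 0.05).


Given values:
  a_250 = 0.12, a_500 = 0.36
  a_1000 = 0.41, a_2000 = 0.26
Formula: NRC = (a250 + a500 + a1000 + a2000) / 4
Sum = 0.12 + 0.36 + 0.41 + 0.26 = 1.15
NRC = 1.15 / 4 = 0.2875
Rounded to nearest 0.05: 0.3

0.3


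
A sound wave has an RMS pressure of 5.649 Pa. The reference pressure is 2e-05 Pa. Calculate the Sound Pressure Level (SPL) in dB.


Given values:
  p = 5.649 Pa
  p_ref = 2e-05 Pa
Formula: SPL = 20 * log10(p / p_ref)
Compute ratio: p / p_ref = 5.649 / 2e-05 = 282450
Compute log10: log10(282450) = 5.450942
Multiply: SPL = 20 * 5.450942 = 109.02

109.02 dB


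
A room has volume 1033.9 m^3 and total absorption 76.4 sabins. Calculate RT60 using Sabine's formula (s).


Given values:
  V = 1033.9 m^3
  A = 76.4 sabins
Formula: RT60 = 0.161 * V / A
Numerator: 0.161 * 1033.9 = 166.4579
RT60 = 166.4579 / 76.4 = 2.179

2.179 s


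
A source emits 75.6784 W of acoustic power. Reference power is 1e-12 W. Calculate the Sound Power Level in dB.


Given values:
  W = 75.6784 W
  W_ref = 1e-12 W
Formula: SWL = 10 * log10(W / W_ref)
Compute ratio: W / W_ref = 75678400000000
Compute log10: log10(75678400000000) = 13.878972
Multiply: SWL = 10 * 13.878972 = 138.79

138.79 dB


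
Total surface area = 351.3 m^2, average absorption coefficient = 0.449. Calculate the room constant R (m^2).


Given values:
  S = 351.3 m^2, alpha = 0.449
Formula: R = S * alpha / (1 - alpha)
Numerator: 351.3 * 0.449 = 157.7337
Denominator: 1 - 0.449 = 0.551
R = 157.7337 / 0.551 = 286.27

286.27 m^2


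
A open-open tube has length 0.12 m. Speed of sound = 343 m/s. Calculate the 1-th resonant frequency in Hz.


Given values:
  Tube type: open-open, L = 0.12 m, c = 343 m/s, n = 1
Formula: f_n = n * c / (2 * L)
Compute 2 * L = 2 * 0.12 = 0.24
f = 1 * 343 / 0.24
f = 1429.17

1429.17 Hz


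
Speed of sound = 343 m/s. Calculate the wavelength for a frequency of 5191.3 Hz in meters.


Given values:
  c = 343 m/s, f = 5191.3 Hz
Formula: lambda = c / f
lambda = 343 / 5191.3
lambda = 0.0661

0.0661 m


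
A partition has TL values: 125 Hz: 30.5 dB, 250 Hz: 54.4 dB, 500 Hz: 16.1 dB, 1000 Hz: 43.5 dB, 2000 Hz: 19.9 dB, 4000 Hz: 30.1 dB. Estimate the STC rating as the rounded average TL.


Given TL values at each frequency:
  125 Hz: 30.5 dB
  250 Hz: 54.4 dB
  500 Hz: 16.1 dB
  1000 Hz: 43.5 dB
  2000 Hz: 19.9 dB
  4000 Hz: 30.1 dB
Formula: STC ~ round(average of TL values)
Sum = 30.5 + 54.4 + 16.1 + 43.5 + 19.9 + 30.1 = 194.5
Average = 194.5 / 6 = 32.42
Rounded: 32

32


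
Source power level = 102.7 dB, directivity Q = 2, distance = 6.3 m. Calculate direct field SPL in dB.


Given values:
  Lw = 102.7 dB, Q = 2, r = 6.3 m
Formula: SPL = Lw + 10 * log10(Q / (4 * pi * r^2))
Compute 4 * pi * r^2 = 4 * pi * 6.3^2 = 498.7592
Compute Q / denom = 2 / 498.7592 = 0.00400995
Compute 10 * log10(0.00400995) = -23.9686
SPL = 102.7 + (-23.9686) = 78.73

78.73 dB


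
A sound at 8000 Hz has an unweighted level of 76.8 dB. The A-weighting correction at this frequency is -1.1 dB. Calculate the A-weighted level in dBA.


Given values:
  SPL = 76.8 dB
  A-weighting at 8000 Hz = -1.1 dB
Formula: L_A = SPL + A_weight
L_A = 76.8 + (-1.1)
L_A = 75.7

75.7 dBA


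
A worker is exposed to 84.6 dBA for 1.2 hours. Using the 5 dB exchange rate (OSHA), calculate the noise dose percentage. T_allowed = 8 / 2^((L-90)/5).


Given values:
  L = 84.6 dBA, T = 1.2 hours
Formula: T_allowed = 8 / 2^((L - 90) / 5)
Compute exponent: (84.6 - 90) / 5 = -1.08
Compute 2^(-1.08) = 0.473029
T_allowed = 8 / 0.473029 = 16.912282 hours
Dose = (T / T_allowed) * 100
Dose = (1.2 / 16.912282) * 100 = 7.1

7.1 %


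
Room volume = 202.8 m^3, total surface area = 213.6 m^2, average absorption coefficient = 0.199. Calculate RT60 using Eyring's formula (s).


Given values:
  V = 202.8 m^3, S = 213.6 m^2, alpha = 0.199
Formula: RT60 = 0.161 * V / (-S * ln(1 - alpha))
Compute ln(1 - 0.199) = ln(0.801) = -0.221894
Denominator: -213.6 * -0.221894 = 47.3966
Numerator: 0.161 * 202.8 = 32.6508
RT60 = 32.6508 / 47.3966 = 0.689

0.689 s


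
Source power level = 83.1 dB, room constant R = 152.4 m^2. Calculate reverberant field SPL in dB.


Given values:
  Lw = 83.1 dB, R = 152.4 m^2
Formula: SPL = Lw + 10 * log10(4 / R)
Compute 4 / R = 4 / 152.4 = 0.026247
Compute 10 * log10(0.026247) = -15.8092
SPL = 83.1 + (-15.8092) = 67.29

67.29 dB


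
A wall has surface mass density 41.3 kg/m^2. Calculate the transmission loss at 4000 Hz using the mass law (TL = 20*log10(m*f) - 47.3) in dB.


Given values:
  m = 41.3 kg/m^2, f = 4000 Hz
Formula: TL = 20 * log10(m * f) - 47.3
Compute m * f = 41.3 * 4000 = 165200.0
Compute log10(165200.0) = 5.21801
Compute 20 * 5.21801 = 104.3602
TL = 104.3602 - 47.3 = 57.06

57.06 dB


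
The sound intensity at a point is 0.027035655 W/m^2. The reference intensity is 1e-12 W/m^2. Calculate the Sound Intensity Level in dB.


Given values:
  I = 0.027035655 W/m^2
  I_ref = 1e-12 W/m^2
Formula: SIL = 10 * log10(I / I_ref)
Compute ratio: I / I_ref = 27035655000
Compute log10: log10(27035655000) = 10.431937
Multiply: SIL = 10 * 10.431937 = 104.32

104.32 dB


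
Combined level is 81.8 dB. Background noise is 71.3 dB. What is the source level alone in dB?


Given values:
  L_total = 81.8 dB, L_bg = 71.3 dB
Formula: L_source = 10 * log10(10^(L_total/10) - 10^(L_bg/10))
Convert to linear:
  10^(81.8/10) = 151356124.8436
  10^(71.3/10) = 13489628.8259
Difference: 151356124.8436 - 13489628.8259 = 137866496.0177
L_source = 10 * log10(137866496.0177) = 81.39

81.39 dB
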